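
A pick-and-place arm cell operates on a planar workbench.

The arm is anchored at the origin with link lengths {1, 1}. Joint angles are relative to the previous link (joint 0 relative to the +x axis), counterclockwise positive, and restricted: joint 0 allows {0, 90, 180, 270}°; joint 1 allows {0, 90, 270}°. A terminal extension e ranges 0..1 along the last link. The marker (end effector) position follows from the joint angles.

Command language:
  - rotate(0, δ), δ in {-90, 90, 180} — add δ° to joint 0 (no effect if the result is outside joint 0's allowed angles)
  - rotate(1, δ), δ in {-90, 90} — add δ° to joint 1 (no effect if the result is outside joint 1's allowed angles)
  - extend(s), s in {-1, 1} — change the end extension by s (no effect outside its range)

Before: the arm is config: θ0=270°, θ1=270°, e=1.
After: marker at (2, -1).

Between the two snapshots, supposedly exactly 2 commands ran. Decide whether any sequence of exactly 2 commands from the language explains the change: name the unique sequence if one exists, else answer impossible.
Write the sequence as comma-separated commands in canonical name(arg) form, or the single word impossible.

begin: config: θ0=270°, θ1=270°, e=1
step 1 (rotate(1, 90)): config: θ0=270°, θ1=0°, e=1
step 2 (rotate(1, 90)): config: θ0=270°, θ1=90°, e=1
no other 2-command option fits: unique.

rotate(1, 90), rotate(1, 90)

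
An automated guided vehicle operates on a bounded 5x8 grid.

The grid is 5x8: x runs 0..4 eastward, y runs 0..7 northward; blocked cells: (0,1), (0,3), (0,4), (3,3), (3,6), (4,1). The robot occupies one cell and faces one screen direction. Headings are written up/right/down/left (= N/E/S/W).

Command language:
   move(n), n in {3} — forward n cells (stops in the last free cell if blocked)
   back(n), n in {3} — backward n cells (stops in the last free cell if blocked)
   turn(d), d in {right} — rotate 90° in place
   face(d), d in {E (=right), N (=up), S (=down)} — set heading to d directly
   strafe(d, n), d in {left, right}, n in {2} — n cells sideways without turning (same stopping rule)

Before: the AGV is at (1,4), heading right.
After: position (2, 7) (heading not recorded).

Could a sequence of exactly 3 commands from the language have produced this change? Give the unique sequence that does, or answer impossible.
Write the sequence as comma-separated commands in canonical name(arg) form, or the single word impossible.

key: move(3) is stopped early by the blocked cell at (3,6)
initial: at (1,4), heading right
t=1 strafe(left, 2) ⇒ at (1,6), heading right
t=2 move(3) ⇒ at (2,6), heading right
t=3 strafe(left, 2) ⇒ at (2,7), heading right
all 512 alternatives checked — unique.

strafe(left, 2), move(3), strafe(left, 2)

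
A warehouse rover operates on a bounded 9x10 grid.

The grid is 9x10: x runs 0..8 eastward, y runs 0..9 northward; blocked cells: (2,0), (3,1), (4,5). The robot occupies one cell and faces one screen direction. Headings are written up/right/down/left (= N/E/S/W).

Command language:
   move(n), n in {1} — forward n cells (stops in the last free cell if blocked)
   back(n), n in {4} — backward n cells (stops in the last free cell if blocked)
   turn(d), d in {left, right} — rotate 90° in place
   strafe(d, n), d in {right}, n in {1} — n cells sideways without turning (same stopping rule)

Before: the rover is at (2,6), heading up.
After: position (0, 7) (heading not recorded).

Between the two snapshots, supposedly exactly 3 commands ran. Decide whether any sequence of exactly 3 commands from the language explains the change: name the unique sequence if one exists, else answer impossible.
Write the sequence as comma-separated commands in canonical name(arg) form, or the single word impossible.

key: back(4) runs into the grid edge before its full distance
start: at (2,6), heading up
1. move(1) → at (2,7), heading up
2. turn(right) → at (2,7), heading right
3. back(4) → at (0,7), heading right
no other 3-command option fits: unique.

move(1), turn(right), back(4)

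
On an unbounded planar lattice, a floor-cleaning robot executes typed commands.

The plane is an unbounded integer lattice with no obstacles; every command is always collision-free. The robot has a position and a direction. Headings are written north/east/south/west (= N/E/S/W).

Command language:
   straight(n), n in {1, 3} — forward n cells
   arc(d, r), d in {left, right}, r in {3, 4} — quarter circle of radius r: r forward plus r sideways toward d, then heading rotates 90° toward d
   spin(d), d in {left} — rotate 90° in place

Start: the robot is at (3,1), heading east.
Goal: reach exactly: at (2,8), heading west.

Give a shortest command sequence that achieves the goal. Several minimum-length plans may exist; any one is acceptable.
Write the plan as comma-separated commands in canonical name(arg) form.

from: at (3,1), heading east
1. arc(left, 3) → at (6,4), heading north
2. arc(left, 4) → at (2,8), heading west
minimal: 2 command(s), checked below 2.

arc(left, 3), arc(left, 4)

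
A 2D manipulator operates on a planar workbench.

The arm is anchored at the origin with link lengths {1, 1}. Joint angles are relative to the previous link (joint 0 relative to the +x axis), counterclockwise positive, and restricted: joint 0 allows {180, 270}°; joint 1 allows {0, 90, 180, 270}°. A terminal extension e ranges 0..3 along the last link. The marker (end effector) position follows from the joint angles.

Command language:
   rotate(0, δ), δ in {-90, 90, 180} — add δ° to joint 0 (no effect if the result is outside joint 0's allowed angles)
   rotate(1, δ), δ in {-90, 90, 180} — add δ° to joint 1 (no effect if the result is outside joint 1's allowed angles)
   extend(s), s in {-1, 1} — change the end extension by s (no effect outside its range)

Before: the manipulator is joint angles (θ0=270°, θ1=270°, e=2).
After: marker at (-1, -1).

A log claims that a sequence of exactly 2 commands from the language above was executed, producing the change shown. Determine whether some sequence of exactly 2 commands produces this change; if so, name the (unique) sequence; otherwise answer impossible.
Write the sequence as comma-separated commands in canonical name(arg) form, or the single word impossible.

begin: joint angles (θ0=270°, θ1=270°, e=2)
step 1 (extend(-1)): joint angles (θ0=270°, θ1=270°, e=1)
step 2 (extend(-1)): joint angles (θ0=270°, θ1=270°, e=0)
no other 2-command option fits: unique.

extend(-1), extend(-1)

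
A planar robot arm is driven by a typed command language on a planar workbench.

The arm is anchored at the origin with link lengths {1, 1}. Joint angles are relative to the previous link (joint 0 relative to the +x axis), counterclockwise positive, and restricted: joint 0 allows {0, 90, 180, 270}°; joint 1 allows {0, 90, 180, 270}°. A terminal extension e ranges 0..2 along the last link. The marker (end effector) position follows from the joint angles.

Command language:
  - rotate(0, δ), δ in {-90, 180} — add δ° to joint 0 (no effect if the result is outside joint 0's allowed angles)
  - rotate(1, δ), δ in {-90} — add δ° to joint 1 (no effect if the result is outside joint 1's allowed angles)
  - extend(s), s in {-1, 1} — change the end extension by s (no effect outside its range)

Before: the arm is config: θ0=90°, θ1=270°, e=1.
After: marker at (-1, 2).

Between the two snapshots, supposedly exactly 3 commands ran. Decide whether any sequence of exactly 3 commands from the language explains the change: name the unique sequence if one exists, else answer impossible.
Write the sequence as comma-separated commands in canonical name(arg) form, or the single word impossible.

rotate(0, -90), rotate(0, -90), rotate(0, -90)

from: config: θ0=90°, θ1=270°, e=1
[1] after rotate(0, -90): config: θ0=0°, θ1=270°, e=1
[2] after rotate(0, -90): config: θ0=270°, θ1=270°, e=1
[3] after rotate(0, -90): config: θ0=180°, θ1=270°, e=1
no other 3-command option fits: unique.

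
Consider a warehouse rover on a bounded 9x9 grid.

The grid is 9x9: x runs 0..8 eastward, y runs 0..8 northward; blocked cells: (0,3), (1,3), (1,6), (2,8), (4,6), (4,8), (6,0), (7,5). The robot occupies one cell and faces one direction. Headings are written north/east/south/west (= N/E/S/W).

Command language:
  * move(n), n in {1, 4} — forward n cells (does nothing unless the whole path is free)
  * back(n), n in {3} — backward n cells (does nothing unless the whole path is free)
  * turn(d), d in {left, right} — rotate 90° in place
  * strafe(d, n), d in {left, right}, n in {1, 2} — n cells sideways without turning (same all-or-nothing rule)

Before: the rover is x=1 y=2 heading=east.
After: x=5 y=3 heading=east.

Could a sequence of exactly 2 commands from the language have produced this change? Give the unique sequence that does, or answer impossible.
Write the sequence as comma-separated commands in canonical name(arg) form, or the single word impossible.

key: still facing E at the end — nothing in the sequence rotates
initial: x=1 y=2 heading=east
1. move(4) → x=5 y=2 heading=east
2. strafe(left, 1) → x=5 y=3 heading=east
no rival 2-sequence matches.

move(4), strafe(left, 1)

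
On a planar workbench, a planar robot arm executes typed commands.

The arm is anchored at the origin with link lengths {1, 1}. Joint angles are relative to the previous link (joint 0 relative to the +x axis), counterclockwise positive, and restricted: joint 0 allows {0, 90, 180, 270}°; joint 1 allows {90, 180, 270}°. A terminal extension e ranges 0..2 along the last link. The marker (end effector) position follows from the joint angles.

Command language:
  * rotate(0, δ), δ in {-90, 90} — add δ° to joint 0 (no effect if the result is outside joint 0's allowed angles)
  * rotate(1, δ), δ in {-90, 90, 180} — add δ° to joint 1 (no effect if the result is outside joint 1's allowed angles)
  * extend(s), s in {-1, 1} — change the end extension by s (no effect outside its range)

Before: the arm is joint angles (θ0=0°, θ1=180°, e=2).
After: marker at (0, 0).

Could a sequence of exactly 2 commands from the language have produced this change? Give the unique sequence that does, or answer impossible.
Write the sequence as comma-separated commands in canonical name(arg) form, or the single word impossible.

from: joint angles (θ0=0°, θ1=180°, e=2)
step 1 (extend(-1)): joint angles (θ0=0°, θ1=180°, e=1)
step 2 (extend(-1)): joint angles (θ0=0°, θ1=180°, e=0)
uniquely the one of 49 2-step routes that fits.

extend(-1), extend(-1)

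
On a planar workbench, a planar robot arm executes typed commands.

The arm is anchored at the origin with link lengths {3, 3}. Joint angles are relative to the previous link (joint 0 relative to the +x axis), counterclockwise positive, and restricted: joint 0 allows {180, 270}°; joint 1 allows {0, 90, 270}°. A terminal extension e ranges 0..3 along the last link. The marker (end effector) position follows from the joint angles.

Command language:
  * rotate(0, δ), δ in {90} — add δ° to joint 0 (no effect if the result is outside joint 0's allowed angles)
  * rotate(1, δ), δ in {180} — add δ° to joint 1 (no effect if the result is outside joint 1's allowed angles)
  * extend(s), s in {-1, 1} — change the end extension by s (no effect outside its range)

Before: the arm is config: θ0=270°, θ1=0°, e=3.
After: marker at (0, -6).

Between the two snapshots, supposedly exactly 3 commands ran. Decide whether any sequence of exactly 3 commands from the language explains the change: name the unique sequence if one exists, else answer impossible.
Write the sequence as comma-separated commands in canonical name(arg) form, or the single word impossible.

t0: config: θ0=270°, θ1=0°, e=3
step 1 (extend(-1)): config: θ0=270°, θ1=0°, e=2
step 2 (extend(-1)): config: θ0=270°, θ1=0°, e=1
step 3 (extend(-1)): config: θ0=270°, θ1=0°, e=0
all 64 alternatives checked — unique.

extend(-1), extend(-1), extend(-1)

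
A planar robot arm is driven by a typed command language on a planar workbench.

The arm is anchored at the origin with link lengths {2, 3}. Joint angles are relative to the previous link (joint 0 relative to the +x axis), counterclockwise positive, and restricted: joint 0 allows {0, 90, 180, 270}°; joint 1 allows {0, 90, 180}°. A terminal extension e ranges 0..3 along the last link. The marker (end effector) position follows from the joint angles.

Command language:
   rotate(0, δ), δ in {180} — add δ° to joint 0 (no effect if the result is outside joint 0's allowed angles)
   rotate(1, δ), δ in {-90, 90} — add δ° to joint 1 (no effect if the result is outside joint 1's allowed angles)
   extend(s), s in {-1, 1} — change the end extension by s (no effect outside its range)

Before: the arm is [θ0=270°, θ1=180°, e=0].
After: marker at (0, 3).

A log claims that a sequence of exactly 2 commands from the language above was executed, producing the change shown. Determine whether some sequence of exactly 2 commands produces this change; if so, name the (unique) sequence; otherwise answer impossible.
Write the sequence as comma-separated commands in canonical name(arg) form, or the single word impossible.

t0: [θ0=270°, θ1=180°, e=0]
t=1 extend(1) ⇒ [θ0=270°, θ1=180°, e=1]
t=2 extend(1) ⇒ [θ0=270°, θ1=180°, e=2]
all 25 alternatives checked — unique.

extend(1), extend(1)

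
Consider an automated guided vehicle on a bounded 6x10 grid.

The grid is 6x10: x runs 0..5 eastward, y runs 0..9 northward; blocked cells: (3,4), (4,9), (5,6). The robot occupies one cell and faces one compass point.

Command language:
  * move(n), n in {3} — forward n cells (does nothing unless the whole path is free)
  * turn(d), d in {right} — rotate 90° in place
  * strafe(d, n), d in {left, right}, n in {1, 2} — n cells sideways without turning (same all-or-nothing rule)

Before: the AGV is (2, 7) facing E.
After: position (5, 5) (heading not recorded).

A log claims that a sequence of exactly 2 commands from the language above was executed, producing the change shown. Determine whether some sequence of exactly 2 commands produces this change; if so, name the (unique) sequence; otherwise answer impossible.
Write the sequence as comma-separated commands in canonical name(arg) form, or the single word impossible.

key: running move(3) before strafe(right, 2) would end elsewhere — order is forced
start: (2, 7) facing E
step 1 (strafe(right, 2)): (2, 5) facing E
step 2 (move(3)): (5, 5) facing E
no other 2-command option fits: unique.

strafe(right, 2), move(3)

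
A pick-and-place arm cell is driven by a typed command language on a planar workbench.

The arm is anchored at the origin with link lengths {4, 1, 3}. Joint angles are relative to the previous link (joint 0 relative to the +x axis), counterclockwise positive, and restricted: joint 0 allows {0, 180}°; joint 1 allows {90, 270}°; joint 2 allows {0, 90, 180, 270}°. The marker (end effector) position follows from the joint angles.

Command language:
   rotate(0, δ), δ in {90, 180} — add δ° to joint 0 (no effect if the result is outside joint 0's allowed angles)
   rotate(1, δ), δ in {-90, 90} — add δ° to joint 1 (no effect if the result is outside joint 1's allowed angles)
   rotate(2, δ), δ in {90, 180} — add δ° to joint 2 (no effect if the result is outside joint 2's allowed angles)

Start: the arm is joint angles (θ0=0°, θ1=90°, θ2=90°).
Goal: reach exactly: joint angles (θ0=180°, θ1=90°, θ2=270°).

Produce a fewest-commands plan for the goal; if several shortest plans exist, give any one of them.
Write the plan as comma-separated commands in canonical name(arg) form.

from: joint angles (θ0=0°, θ1=90°, θ2=90°)
1. rotate(0, 180) → joint angles (θ0=180°, θ1=90°, θ2=90°)
2. rotate(2, 180) → joint angles (θ0=180°, θ1=90°, θ2=270°)
no 1-step plan works, so 2 is optimal.

rotate(0, 180), rotate(2, 180)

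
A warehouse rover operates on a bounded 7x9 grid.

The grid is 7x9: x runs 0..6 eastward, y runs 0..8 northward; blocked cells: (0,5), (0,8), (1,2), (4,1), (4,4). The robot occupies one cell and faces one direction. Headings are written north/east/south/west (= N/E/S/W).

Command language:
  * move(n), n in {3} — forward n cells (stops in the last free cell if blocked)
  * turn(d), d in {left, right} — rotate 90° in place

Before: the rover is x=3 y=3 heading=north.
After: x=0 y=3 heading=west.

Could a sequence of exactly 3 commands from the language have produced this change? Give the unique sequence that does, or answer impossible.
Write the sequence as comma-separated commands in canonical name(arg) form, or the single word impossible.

turn(left), move(3), move(3)

key: the second move(3) runs into the grid edge before its full distance
initial: x=3 y=3 heading=north
[1] after turn(left): x=3 y=3 heading=west
[2] after move(3): x=0 y=3 heading=west
[3] after move(3): x=0 y=3 heading=west
uniquely the one of 27 3-step routes that fits.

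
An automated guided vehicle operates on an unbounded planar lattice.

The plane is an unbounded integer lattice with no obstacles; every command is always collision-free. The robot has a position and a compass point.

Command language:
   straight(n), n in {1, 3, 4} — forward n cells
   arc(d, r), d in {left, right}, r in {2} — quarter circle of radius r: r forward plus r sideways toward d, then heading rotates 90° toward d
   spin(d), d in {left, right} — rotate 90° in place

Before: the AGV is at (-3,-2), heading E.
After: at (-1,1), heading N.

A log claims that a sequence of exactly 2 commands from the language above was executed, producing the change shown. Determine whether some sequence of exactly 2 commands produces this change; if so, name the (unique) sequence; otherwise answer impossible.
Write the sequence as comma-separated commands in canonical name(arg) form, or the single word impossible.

key: position moved to (-1,1) AND the heading swung to N — translation plus rotation needed
t0: at (-3,-2), heading E
step 1 (arc(left, 2)): at (-1,0), heading N
step 2 (straight(1)): at (-1,1), heading N
uniquely the one of 49 2-step routes that fits.

arc(left, 2), straight(1)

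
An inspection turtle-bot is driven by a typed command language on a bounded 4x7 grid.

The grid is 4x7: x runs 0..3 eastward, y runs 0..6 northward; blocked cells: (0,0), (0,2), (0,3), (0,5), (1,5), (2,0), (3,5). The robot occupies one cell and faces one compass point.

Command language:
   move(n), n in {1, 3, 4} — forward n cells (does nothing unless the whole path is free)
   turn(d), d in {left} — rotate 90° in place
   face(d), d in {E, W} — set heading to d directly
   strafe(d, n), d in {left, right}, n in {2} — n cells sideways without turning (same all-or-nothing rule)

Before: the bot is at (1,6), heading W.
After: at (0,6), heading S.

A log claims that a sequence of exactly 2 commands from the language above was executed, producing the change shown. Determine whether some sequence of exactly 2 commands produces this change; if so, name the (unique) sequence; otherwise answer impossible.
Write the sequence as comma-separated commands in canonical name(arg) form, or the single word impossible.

move(1), turn(left)

key: position moved to (0,6) AND the heading swung to S — translation plus rotation needed
t0: at (1,6), heading W
[1] after move(1): at (0,6), heading W
[2] after turn(left): at (0,6), heading S
all 64 alternatives checked — unique.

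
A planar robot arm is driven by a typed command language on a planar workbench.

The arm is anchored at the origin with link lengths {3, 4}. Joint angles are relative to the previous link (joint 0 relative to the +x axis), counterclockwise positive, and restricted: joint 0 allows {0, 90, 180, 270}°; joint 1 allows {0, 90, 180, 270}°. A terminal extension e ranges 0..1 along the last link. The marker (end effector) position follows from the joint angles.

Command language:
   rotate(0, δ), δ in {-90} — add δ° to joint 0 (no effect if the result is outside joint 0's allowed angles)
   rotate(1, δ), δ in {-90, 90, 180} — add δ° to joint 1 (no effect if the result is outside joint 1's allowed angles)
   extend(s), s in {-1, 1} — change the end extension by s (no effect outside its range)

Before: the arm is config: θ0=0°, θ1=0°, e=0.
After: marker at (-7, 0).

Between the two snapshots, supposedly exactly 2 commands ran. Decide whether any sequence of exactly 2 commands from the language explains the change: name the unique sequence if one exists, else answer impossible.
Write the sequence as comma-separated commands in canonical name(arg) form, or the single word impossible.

start: config: θ0=0°, θ1=0°, e=0
t=1 rotate(0, -90) ⇒ config: θ0=270°, θ1=0°, e=0
t=2 rotate(0, -90) ⇒ config: θ0=180°, θ1=0°, e=0
uniquely the one of 36 2-step routes that fits.

rotate(0, -90), rotate(0, -90)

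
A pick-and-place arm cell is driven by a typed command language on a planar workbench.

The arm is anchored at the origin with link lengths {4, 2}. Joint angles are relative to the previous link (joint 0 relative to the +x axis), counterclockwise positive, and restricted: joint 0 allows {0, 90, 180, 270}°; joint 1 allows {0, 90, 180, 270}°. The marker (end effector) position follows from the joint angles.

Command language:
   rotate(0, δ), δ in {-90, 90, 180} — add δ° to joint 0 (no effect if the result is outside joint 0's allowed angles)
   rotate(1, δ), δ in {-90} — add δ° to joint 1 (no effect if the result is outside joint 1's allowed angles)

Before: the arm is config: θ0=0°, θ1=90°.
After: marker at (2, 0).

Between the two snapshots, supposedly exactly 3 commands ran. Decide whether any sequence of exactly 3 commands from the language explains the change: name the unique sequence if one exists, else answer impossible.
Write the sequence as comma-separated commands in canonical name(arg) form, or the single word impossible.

from: config: θ0=0°, θ1=90°
t=1 rotate(1, -90) ⇒ config: θ0=0°, θ1=0°
t=2 rotate(1, -90) ⇒ config: θ0=0°, θ1=270°
t=3 rotate(1, -90) ⇒ config: θ0=0°, θ1=180°
all 64 alternatives checked — unique.

rotate(1, -90), rotate(1, -90), rotate(1, -90)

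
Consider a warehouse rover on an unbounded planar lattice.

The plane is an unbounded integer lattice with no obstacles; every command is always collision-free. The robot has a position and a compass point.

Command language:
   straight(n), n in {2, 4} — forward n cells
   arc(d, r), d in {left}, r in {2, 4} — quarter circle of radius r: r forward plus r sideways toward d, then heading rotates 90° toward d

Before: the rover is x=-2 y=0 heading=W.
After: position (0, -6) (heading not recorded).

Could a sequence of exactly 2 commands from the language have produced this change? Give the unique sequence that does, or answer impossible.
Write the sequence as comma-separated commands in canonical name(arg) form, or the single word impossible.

key: order matters: swapping arc(left, 2) and arc(left, 4) lands elsewhere
start: x=-2 y=0 heading=W
step 1 (arc(left, 2)): x=-4 y=-2 heading=S
step 2 (arc(left, 4)): x=0 y=-6 heading=E
all 16 alternatives checked — unique.

arc(left, 2), arc(left, 4)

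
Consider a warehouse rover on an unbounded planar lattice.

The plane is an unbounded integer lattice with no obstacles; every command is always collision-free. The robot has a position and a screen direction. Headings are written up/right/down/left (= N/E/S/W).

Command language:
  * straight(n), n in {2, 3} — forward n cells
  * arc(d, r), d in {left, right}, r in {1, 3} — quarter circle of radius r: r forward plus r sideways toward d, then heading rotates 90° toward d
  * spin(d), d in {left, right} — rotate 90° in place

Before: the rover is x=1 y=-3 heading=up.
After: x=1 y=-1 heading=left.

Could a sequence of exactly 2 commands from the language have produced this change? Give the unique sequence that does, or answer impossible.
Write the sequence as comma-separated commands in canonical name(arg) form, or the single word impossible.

straight(2), spin(left)

key: order matters: swapping straight(2) and spin(left) lands elsewhere
start: x=1 y=-3 heading=up
1. straight(2) → x=1 y=-1 heading=up
2. spin(left) → x=1 y=-1 heading=left
no rival 2-sequence matches.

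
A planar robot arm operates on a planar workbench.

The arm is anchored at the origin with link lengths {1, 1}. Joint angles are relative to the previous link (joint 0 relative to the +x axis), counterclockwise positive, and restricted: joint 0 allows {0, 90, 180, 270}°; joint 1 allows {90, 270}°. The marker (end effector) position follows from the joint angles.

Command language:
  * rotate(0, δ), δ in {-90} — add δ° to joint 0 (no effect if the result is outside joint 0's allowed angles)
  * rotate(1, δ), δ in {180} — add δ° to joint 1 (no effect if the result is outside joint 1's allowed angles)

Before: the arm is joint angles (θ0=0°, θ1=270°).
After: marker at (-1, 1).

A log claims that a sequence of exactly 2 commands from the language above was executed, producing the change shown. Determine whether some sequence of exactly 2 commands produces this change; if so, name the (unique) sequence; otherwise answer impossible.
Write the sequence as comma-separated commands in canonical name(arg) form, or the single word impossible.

begin: joint angles (θ0=0°, θ1=270°)
t=1 rotate(0, -90) ⇒ joint angles (θ0=270°, θ1=270°)
t=2 rotate(0, -90) ⇒ joint angles (θ0=180°, θ1=270°)
no rival 2-sequence matches.

rotate(0, -90), rotate(0, -90)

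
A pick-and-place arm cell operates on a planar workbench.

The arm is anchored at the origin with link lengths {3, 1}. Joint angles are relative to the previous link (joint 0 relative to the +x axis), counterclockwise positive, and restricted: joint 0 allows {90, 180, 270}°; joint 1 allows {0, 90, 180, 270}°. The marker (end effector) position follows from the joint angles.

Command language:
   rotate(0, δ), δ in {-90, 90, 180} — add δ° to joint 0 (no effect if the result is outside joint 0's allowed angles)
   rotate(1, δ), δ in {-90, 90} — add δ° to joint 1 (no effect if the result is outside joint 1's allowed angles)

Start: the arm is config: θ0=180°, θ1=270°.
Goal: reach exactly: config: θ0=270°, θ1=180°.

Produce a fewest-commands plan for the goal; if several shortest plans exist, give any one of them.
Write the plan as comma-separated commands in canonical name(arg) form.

start: config: θ0=180°, θ1=270°
[1] after rotate(0, 90): config: θ0=270°, θ1=270°
[2] after rotate(1, -90): config: θ0=270°, θ1=180°
minimal: 2 command(s), checked below 2.

rotate(0, 90), rotate(1, -90)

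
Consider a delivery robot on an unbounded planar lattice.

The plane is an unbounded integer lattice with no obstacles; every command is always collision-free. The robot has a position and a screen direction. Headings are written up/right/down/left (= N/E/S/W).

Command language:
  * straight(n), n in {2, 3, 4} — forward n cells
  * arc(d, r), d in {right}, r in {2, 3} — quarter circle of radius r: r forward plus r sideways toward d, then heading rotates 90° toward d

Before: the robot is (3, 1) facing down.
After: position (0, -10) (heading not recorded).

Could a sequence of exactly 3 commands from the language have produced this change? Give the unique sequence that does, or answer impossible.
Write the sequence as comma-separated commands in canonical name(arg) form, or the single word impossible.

key: running arc(right, 3) before straight(4) would end elsewhere — order is forced
begin: (3, 1) facing down
1. straight(4) → (3, -3) facing down
2. straight(4) → (3, -7) facing down
3. arc(right, 3) → (0, -10) facing left
no rival 3-sequence matches.

straight(4), straight(4), arc(right, 3)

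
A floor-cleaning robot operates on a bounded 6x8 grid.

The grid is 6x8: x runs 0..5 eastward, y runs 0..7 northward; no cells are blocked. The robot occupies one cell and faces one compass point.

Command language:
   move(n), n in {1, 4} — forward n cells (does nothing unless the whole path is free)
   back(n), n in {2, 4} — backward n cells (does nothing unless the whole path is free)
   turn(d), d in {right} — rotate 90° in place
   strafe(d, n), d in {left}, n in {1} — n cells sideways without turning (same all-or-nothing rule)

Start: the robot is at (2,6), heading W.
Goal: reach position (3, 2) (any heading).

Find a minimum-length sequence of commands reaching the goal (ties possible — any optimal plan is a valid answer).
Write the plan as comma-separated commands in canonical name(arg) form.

move(1), back(2), turn(right), back(4)

t0: at (2,6), heading W
t=1 move(1) ⇒ at (1,6), heading W
t=2 back(2) ⇒ at (3,6), heading W
t=3 turn(right) ⇒ at (3,6), heading N
t=4 back(4) ⇒ at (3,2), heading N
no 3-step plan works, so 4 is optimal.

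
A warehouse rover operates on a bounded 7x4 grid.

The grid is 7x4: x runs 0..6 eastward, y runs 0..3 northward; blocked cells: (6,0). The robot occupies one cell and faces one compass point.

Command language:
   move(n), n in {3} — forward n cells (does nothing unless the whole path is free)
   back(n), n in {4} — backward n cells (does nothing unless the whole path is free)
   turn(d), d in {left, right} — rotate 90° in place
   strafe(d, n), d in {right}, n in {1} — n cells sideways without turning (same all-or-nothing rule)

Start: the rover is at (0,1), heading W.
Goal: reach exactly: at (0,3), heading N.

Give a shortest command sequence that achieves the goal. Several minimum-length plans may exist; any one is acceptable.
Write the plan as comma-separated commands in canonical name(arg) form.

from: at (0,1), heading W
t=1 strafe(right, 1) ⇒ at (0,2), heading W
t=2 strafe(right, 1) ⇒ at (0,3), heading W
t=3 turn(right) ⇒ at (0,3), heading N
shorter routes all fall short; 3 is best.

strafe(right, 1), strafe(right, 1), turn(right)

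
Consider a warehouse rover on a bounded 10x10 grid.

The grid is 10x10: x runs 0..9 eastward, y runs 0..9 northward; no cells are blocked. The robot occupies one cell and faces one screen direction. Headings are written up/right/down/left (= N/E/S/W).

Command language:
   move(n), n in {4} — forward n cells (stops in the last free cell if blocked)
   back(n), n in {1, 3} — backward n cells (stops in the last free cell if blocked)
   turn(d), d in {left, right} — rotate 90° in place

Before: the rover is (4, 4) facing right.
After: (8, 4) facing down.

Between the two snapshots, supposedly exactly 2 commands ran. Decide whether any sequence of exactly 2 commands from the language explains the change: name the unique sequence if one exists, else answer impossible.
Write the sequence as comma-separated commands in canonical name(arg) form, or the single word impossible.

move(4), turn(right)

key: order matters: swapping move(4) and turn(right) lands elsewhere
start: (4, 4) facing right
t=1 move(4) ⇒ (8, 4) facing right
t=2 turn(right) ⇒ (8, 4) facing down
no rival 2-sequence matches.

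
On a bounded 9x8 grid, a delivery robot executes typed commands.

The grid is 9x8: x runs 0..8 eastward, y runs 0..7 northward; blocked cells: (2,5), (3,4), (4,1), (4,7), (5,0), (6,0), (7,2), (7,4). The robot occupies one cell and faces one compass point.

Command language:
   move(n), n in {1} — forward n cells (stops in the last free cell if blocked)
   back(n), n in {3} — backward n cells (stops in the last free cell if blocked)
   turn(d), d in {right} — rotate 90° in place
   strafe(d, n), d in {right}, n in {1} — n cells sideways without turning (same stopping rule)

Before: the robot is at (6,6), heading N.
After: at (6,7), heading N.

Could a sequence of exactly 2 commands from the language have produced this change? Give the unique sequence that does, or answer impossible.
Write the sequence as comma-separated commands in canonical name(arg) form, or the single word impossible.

move(1), move(1)

key: the second move(1) runs into the grid edge before its full distance
initial: at (6,6), heading N
[1] after move(1): at (6,7), heading N
[2] after move(1): at (6,7), heading N
uniquely the one of 16 2-step routes that fits.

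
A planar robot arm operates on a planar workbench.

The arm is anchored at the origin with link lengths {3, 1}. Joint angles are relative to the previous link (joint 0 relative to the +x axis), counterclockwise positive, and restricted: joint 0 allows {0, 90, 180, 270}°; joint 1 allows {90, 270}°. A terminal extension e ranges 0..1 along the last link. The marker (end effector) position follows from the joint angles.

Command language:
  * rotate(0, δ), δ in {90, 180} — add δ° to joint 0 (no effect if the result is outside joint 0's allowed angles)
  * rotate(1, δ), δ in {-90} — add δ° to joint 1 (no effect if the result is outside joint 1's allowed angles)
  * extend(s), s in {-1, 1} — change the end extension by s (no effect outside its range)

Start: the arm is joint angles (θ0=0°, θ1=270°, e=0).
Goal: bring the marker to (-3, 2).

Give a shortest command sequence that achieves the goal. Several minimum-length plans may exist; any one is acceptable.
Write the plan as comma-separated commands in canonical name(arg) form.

begin: joint angles (θ0=0°, θ1=270°, e=0)
[1] after rotate(0, 180): joint angles (θ0=180°, θ1=270°, e=0)
[2] after extend(1): joint angles (θ0=180°, θ1=270°, e=1)
minimal: 2 command(s), checked below 2.

rotate(0, 180), extend(1)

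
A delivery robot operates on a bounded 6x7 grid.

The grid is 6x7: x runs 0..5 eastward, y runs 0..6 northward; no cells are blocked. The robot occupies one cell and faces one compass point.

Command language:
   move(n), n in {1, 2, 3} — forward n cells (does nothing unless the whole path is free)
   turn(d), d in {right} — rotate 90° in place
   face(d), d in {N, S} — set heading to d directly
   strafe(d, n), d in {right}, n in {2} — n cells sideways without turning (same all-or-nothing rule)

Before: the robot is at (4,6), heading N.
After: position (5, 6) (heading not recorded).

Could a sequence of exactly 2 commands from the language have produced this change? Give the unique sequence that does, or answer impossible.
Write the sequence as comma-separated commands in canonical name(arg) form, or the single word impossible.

turn(right), move(1)

key: running move(1) before turn(right) would end elsewhere — order is forced
from: at (4,6), heading N
1. turn(right) → at (4,6), heading E
2. move(1) → at (5,6), heading E
all 49 alternatives checked — unique.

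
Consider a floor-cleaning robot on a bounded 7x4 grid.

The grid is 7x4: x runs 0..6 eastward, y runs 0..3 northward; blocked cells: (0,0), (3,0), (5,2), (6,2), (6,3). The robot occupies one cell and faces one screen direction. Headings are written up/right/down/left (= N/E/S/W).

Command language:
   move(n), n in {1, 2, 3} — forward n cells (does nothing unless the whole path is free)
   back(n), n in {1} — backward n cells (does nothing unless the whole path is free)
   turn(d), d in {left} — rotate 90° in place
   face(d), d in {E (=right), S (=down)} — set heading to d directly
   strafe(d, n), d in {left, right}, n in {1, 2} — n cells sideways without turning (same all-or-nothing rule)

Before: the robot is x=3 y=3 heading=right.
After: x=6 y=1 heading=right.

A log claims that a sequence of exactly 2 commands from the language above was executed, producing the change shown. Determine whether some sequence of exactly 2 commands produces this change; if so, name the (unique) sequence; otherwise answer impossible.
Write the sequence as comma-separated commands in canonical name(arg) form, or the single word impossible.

key: running move(3) before strafe(right, 2) would end elsewhere — order is forced
initial: x=3 y=3 heading=right
1. strafe(right, 2) → x=3 y=1 heading=right
2. move(3) → x=6 y=1 heading=right
all 121 alternatives checked — unique.

strafe(right, 2), move(3)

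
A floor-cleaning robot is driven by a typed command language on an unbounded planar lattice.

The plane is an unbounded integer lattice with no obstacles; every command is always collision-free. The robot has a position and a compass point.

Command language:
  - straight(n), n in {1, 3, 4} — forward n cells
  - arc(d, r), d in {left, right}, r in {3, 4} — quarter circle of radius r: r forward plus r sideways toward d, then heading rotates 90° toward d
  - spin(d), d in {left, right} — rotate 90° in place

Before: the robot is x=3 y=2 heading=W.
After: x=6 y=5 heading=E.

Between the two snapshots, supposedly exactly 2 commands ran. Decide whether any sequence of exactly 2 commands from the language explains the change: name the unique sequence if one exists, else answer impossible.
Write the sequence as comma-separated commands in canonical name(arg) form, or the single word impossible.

key: order matters: swapping spin(right) and arc(right, 3) lands elsewhere
from: x=3 y=2 heading=W
1. spin(right) → x=3 y=2 heading=N
2. arc(right, 3) → x=6 y=5 heading=E
no other 2-command option fits: unique.

spin(right), arc(right, 3)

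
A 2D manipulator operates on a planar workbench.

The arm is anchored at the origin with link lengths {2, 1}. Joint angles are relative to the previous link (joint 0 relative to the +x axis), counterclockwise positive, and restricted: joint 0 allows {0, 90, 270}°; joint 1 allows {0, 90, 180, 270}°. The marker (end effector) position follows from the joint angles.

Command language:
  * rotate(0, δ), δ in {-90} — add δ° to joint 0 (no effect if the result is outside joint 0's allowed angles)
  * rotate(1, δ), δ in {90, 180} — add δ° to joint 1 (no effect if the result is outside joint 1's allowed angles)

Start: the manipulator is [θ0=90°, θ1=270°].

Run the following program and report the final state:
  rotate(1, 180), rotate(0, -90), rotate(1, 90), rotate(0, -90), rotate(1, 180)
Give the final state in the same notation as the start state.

[θ0=270°, θ1=0°]

start: [θ0=90°, θ1=270°]
t=1 rotate(1, 180) ⇒ [θ0=90°, θ1=90°]
t=2 rotate(0, -90) ⇒ [θ0=0°, θ1=90°]
t=3 rotate(1, 90) ⇒ [θ0=0°, θ1=180°]
t=4 rotate(0, -90) ⇒ [θ0=270°, θ1=180°]
t=5 rotate(1, 180) ⇒ [θ0=270°, θ1=0°]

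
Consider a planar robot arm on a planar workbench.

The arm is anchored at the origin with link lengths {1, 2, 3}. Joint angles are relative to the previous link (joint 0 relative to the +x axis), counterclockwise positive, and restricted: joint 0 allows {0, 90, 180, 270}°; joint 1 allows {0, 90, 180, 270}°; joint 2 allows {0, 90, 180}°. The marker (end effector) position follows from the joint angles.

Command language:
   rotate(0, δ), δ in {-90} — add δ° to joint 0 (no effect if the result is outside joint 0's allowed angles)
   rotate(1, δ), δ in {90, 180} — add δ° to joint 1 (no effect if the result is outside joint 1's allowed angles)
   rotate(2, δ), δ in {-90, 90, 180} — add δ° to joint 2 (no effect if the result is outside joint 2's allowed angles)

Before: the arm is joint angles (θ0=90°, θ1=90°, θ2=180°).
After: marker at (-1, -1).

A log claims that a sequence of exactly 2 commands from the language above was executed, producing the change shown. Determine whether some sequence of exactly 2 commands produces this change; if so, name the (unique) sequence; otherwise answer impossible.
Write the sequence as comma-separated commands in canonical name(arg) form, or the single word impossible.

begin: joint angles (θ0=90°, θ1=90°, θ2=180°)
step 1 (rotate(0, -90)): joint angles (θ0=0°, θ1=90°, θ2=180°)
step 2 (rotate(0, -90)): joint angles (θ0=270°, θ1=90°, θ2=180°)
no other 2-command option fits: unique.

rotate(0, -90), rotate(0, -90)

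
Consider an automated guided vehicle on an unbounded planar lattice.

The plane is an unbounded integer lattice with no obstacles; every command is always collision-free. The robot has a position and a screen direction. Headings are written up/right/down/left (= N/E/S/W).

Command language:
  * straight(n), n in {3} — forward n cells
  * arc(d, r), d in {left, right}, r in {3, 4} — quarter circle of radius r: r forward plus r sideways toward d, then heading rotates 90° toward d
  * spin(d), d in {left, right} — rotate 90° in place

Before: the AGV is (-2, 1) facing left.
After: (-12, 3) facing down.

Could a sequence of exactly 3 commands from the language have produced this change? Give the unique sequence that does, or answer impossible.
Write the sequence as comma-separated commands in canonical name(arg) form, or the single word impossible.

arc(right, 3), arc(left, 3), arc(left, 4)

key: position moved to (-12,3) AND the heading swung to S — translation plus rotation needed
t0: (-2, 1) facing left
[1] after arc(right, 3): (-5, 4) facing up
[2] after arc(left, 3): (-8, 7) facing left
[3] after arc(left, 4): (-12, 3) facing down
all 343 alternatives checked — unique.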